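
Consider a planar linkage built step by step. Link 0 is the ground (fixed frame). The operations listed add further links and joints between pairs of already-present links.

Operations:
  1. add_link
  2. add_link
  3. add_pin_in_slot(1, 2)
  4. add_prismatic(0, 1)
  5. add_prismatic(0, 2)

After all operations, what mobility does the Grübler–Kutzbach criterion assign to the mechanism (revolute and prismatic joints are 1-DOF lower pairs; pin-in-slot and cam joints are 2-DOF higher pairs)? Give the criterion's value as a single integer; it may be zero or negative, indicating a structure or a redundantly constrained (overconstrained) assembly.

ground; <1,0,0>
#1 <2,0,0>
#2 <3,0,0>
PS:1↔2 J2 <3,0,1>
P:0↔1 J1 <3,1,1>
P:0↔2 J1 <3,2,1>
3×2 − 2×2 − 1×1 = 1

M = 1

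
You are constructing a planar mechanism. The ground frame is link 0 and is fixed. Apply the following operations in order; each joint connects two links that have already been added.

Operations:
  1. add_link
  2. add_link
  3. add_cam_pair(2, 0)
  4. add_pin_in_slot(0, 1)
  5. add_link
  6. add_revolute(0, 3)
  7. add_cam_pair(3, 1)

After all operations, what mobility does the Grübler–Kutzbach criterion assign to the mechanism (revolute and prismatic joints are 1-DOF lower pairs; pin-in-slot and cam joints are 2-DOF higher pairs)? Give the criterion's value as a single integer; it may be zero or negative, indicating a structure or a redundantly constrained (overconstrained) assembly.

M = 4

(L,J1,J2)=(1,0,0); link0 fixed
link1: (2,0,0)
link2: (3,0,0)
C 2-0 [J2]: (3,0,1)
PS 0-1 [J2]: (3,0,2)
link3: (4,0,2)
R 0-3 [J1]: (4,1,2)
C 3-1 [J2]: (4,1,3)
Grübler: 3·3 − 2·1 − 3 = 4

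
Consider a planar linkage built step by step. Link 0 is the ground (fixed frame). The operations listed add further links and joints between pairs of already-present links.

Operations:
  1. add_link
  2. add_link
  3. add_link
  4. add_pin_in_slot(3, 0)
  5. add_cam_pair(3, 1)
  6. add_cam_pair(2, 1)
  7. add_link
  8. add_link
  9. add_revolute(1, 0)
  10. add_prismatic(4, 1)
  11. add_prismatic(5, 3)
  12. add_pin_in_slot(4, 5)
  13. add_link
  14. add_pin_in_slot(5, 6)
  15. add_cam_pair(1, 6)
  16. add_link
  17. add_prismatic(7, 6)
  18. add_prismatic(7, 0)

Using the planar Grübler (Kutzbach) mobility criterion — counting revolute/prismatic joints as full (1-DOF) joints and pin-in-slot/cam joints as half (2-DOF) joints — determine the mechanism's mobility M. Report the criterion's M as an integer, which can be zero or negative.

M = 5

(L,J1,J2)=(1,0,0); link0 fixed
link1: (2,0,0)
link2: (3,0,0)
link3: (4,0,0)
PS 3-0 [J2]: (4,0,1)
C 3-1 [J2]: (4,0,2)
C 2-1 [J2]: (4,0,3)
link4: (5,0,3)
link5: (6,0,3)
R 1-0 [J1]: (6,1,3)
P 4-1 [J1]: (6,2,3)
P 5-3 [J1]: (6,3,3)
PS 4-5 [J2]: (6,3,4)
link6: (7,3,4)
PS 5-6 [J2]: (7,3,5)
C 1-6 [J2]: (7,3,6)
link7: (8,3,6)
P 7-6 [J1]: (8,4,6)
P 7-0 [J1]: (8,5,6)
Grübler: 3·7 − 2·5 − 6 = 5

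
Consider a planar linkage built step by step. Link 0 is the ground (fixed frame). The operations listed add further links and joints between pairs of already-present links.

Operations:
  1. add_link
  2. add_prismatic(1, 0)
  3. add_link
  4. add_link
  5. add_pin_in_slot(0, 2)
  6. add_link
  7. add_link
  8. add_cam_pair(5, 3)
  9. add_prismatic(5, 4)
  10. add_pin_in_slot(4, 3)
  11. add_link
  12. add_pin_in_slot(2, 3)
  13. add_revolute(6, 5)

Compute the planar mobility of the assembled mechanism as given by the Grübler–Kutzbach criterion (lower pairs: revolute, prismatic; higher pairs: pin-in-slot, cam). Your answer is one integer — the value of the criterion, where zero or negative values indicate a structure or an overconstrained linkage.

M = 8

link 0 = ground. State L|J1|J2 = 1|0|0
+link1  2|0|0
P(1,0) f=1→J1  2|1|0
+link2  3|1|0
+link3  4|1|0
PS(0,2) f=2→J2  4|1|1
+link4  5|1|1
+link5  6|1|1
C(5,3) f=2→J2  6|1|2
P(5,4) f=1→J1  6|2|2
PS(4,3) f=2→J2  6|2|3
+link6  7|2|3
PS(2,3) f=2→J2  7|2|4
R(6,5) f=1→J1  7|3|4
M = 3(7−1)−2·3−4 = 18−6−4 = 8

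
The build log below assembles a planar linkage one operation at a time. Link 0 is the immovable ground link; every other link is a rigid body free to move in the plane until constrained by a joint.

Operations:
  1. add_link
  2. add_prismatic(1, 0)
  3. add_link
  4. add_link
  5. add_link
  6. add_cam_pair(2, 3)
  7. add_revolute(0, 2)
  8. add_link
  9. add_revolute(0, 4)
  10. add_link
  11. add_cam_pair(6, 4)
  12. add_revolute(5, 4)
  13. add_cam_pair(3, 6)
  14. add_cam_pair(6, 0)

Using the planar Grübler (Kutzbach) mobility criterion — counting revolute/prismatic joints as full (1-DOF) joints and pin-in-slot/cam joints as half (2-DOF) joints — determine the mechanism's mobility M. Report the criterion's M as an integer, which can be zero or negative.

L=1 J1=0 J2=0
add link → L=2 J1=0 J2=0
P@1,0 dof=1 J1 → L=2 J1=1 J2=0
add link → L=3 J1=1 J2=0
add link → L=4 J1=1 J2=0
add link → L=5 J1=1 J2=0
C@2,3 dof=2 J2 → L=5 J1=1 J2=1
R@0,2 dof=1 J1 → L=5 J1=2 J2=1
add link → L=6 J1=2 J2=1
R@0,4 dof=1 J1 → L=6 J1=3 J2=1
add link → L=7 J1=3 J2=1
C@6,4 dof=2 J2 → L=7 J1=3 J2=2
R@5,4 dof=1 J1 → L=7 J1=4 J2=2
C@3,6 dof=2 J2 → L=7 J1=4 J2=3
C@6,0 dof=2 J2 → L=7 J1=4 J2=4
M=3(L−1)−2J1−J2=3·6−2·4−4=6

M = 6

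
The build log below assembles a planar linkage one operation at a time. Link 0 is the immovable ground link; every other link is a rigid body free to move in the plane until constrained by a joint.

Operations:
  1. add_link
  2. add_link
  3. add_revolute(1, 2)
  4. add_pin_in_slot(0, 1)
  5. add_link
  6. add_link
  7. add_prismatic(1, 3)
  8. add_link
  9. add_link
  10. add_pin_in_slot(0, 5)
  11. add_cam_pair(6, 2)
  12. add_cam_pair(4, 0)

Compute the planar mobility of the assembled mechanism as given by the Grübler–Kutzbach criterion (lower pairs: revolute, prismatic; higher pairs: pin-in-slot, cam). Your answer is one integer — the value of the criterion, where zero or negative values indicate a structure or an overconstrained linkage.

ground; <1,0,0>
#1 <2,0,0>
#2 <3,0,0>
R:1↔2 J1 <3,1,0>
PS:0↔1 J2 <3,1,1>
#3 <4,1,1>
#4 <5,1,1>
P:1↔3 J1 <5,2,1>
#5 <6,2,1>
#6 <7,2,1>
PS:0↔5 J2 <7,2,2>
C:6↔2 J2 <7,2,3>
C:4↔0 J2 <7,2,4>
3×6 − 2×2 − 1×4 = 10

M = 10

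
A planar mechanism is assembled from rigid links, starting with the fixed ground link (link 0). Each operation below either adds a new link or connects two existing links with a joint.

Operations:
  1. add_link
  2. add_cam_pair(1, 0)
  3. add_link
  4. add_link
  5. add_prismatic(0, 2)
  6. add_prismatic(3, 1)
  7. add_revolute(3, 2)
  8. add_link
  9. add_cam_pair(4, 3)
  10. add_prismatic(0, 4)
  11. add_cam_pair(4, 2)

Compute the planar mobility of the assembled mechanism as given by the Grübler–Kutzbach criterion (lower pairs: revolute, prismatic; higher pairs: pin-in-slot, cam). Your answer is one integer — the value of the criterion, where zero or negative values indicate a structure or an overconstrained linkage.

M = 1

(L,J1,J2)=(1,0,0); link0 fixed
link1: (2,0,0)
C 1-0 [J2]: (2,0,1)
link2: (3,0,1)
link3: (4,0,1)
P 0-2 [J1]: (4,1,1)
P 3-1 [J1]: (4,2,1)
R 3-2 [J1]: (4,3,1)
link4: (5,3,1)
C 4-3 [J2]: (5,3,2)
P 0-4 [J1]: (5,4,2)
C 4-2 [J2]: (5,4,3)
Grübler: 3·4 − 2·4 − 3 = 1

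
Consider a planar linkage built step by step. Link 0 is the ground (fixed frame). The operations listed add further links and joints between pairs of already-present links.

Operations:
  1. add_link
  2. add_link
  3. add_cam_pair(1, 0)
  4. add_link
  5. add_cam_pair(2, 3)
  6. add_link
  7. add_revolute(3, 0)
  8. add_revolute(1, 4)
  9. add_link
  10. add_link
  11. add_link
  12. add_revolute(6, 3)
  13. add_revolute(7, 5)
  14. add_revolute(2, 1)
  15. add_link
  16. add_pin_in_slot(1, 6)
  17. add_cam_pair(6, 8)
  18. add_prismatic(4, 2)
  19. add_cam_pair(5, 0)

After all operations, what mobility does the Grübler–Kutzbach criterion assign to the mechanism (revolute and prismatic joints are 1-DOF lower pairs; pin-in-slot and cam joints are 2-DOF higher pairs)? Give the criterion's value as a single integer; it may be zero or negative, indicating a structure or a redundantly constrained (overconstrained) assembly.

ground; <1,0,0>
#1 <2,0,0>
#2 <3,0,0>
C:1↔0 J2 <3,0,1>
#3 <4,0,1>
C:2↔3 J2 <4,0,2>
#4 <5,0,2>
R:3↔0 J1 <5,1,2>
R:1↔4 J1 <5,2,2>
#5 <6,2,2>
#6 <7,2,2>
#7 <8,2,2>
R:6↔3 J1 <8,3,2>
R:7↔5 J1 <8,4,2>
R:2↔1 J1 <8,5,2>
#8 <9,5,2>
PS:1↔6 J2 <9,5,3>
C:6↔8 J2 <9,5,4>
P:4↔2 J1 <9,6,4>
C:5↔0 J2 <9,6,5>
3×8 − 2×6 − 1×5 = 7

M = 7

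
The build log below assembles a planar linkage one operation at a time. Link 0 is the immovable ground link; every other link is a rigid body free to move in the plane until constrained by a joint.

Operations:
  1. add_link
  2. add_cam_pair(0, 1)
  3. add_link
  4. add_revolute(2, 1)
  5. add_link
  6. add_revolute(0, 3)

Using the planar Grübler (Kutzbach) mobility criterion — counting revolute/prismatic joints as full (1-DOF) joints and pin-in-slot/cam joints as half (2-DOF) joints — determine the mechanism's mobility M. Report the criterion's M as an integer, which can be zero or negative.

ground; <1,0,0>
#1 <2,0,0>
C:0↔1 J2 <2,0,1>
#2 <3,0,1>
R:2↔1 J1 <3,1,1>
#3 <4,1,1>
R:0↔3 J1 <4,2,1>
3×3 − 2×2 − 1×1 = 4

M = 4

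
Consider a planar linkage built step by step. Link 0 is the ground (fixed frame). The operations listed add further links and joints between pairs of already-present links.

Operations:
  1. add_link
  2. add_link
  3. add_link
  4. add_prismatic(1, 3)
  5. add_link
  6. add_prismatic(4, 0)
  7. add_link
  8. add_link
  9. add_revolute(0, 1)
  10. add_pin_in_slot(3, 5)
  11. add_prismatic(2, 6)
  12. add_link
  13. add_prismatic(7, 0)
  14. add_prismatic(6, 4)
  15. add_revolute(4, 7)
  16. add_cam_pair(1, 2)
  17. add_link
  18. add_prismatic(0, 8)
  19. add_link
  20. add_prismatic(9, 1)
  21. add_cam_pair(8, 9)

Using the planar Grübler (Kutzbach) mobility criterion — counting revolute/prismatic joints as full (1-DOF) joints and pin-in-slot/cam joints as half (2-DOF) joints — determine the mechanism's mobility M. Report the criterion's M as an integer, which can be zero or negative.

link 0 = ground. State L|J1|J2 = 1|0|0
+link1  2|0|0
+link2  3|0|0
+link3  4|0|0
P(1,3) f=1→J1  4|1|0
+link4  5|1|0
P(4,0) f=1→J1  5|2|0
+link5  6|2|0
+link6  7|2|0
R(0,1) f=1→J1  7|3|0
PS(3,5) f=2→J2  7|3|1
P(2,6) f=1→J1  7|4|1
+link7  8|4|1
P(7,0) f=1→J1  8|5|1
P(6,4) f=1→J1  8|6|1
R(4,7) f=1→J1  8|7|1
C(1,2) f=2→J2  8|7|2
+link8  9|7|2
P(0,8) f=1→J1  9|8|2
+link9  10|8|2
P(9,1) f=1→J1  10|9|2
C(8,9) f=2→J2  10|9|3
M = 3(10−1)−2·9−3 = 27−18−3 = 6

M = 6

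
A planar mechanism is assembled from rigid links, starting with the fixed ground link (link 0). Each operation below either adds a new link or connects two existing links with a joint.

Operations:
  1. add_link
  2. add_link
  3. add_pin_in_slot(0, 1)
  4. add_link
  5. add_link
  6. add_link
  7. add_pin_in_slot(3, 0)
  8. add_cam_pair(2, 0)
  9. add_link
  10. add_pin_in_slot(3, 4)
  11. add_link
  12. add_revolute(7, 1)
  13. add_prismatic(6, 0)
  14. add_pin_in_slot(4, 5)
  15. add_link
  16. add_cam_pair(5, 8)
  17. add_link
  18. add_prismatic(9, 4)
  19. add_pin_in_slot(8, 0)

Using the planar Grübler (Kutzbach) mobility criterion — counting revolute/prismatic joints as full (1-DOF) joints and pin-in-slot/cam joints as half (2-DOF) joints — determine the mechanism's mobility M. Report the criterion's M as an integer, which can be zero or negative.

link 0 = ground. State L|J1|J2 = 1|0|0
+link1  2|0|0
+link2  3|0|0
PS(0,1) f=2→J2  3|0|1
+link3  4|0|1
+link4  5|0|1
+link5  6|0|1
PS(3,0) f=2→J2  6|0|2
C(2,0) f=2→J2  6|0|3
+link6  7|0|3
PS(3,4) f=2→J2  7|0|4
+link7  8|0|4
R(7,1) f=1→J1  8|1|4
P(6,0) f=1→J1  8|2|4
PS(4,5) f=2→J2  8|2|5
+link8  9|2|5
C(5,8) f=2→J2  9|2|6
+link9  10|2|6
P(9,4) f=1→J1  10|3|6
PS(8,0) f=2→J2  10|3|7
M = 3(10−1)−2·3−7 = 27−6−7 = 14

M = 14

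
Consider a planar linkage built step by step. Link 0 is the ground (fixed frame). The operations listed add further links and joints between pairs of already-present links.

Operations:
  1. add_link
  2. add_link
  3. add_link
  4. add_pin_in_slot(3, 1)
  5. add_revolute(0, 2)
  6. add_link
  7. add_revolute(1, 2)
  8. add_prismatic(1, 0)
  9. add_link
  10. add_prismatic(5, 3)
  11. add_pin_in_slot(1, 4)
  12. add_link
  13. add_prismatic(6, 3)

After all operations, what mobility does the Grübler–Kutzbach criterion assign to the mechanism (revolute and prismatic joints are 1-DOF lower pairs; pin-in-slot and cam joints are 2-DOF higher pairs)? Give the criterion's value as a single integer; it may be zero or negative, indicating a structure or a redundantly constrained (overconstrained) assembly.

L=1 J1=0 J2=0
add link → L=2 J1=0 J2=0
add link → L=3 J1=0 J2=0
add link → L=4 J1=0 J2=0
PS@3,1 dof=2 J2 → L=4 J1=0 J2=1
R@0,2 dof=1 J1 → L=4 J1=1 J2=1
add link → L=5 J1=1 J2=1
R@1,2 dof=1 J1 → L=5 J1=2 J2=1
P@1,0 dof=1 J1 → L=5 J1=3 J2=1
add link → L=6 J1=3 J2=1
P@5,3 dof=1 J1 → L=6 J1=4 J2=1
PS@1,4 dof=2 J2 → L=6 J1=4 J2=2
add link → L=7 J1=4 J2=2
P@6,3 dof=1 J1 → L=7 J1=5 J2=2
M=3(L−1)−2J1−J2=3·6−2·5−2=6

M = 6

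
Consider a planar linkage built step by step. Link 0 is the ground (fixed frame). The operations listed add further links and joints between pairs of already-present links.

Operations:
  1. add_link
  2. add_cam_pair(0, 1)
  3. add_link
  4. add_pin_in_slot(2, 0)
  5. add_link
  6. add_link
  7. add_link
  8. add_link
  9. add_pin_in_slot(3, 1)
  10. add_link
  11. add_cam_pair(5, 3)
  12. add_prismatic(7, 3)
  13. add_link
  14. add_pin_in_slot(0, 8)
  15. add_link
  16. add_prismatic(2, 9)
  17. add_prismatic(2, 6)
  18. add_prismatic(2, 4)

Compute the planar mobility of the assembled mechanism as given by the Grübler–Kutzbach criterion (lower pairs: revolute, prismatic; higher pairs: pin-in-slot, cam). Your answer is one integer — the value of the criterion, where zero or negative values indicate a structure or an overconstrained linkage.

M = 14

(L,J1,J2)=(1,0,0); link0 fixed
link1: (2,0,0)
C 0-1 [J2]: (2,0,1)
link2: (3,0,1)
PS 2-0 [J2]: (3,0,2)
link3: (4,0,2)
link4: (5,0,2)
link5: (6,0,2)
link6: (7,0,2)
PS 3-1 [J2]: (7,0,3)
link7: (8,0,3)
C 5-3 [J2]: (8,0,4)
P 7-3 [J1]: (8,1,4)
link8: (9,1,4)
PS 0-8 [J2]: (9,1,5)
link9: (10,1,5)
P 2-9 [J1]: (10,2,5)
P 2-6 [J1]: (10,3,5)
P 2-4 [J1]: (10,4,5)
Grübler: 3·9 − 2·4 − 5 = 14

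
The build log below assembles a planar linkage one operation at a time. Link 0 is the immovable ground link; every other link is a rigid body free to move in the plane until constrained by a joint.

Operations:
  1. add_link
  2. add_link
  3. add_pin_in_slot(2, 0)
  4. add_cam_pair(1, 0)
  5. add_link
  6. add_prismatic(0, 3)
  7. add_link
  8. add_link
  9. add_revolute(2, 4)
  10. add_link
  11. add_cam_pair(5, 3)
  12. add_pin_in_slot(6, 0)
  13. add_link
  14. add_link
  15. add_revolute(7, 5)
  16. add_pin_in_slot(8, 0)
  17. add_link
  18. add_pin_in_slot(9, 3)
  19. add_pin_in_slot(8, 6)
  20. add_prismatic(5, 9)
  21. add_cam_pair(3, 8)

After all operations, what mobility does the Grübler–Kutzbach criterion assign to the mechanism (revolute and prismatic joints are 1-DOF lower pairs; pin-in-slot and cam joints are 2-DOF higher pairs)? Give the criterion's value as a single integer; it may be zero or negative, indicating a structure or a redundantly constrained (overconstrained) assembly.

L=1 J1=0 J2=0
add link → L=2 J1=0 J2=0
add link → L=3 J1=0 J2=0
PS@2,0 dof=2 J2 → L=3 J1=0 J2=1
C@1,0 dof=2 J2 → L=3 J1=0 J2=2
add link → L=4 J1=0 J2=2
P@0,3 dof=1 J1 → L=4 J1=1 J2=2
add link → L=5 J1=1 J2=2
add link → L=6 J1=1 J2=2
R@2,4 dof=1 J1 → L=6 J1=2 J2=2
add link → L=7 J1=2 J2=2
C@5,3 dof=2 J2 → L=7 J1=2 J2=3
PS@6,0 dof=2 J2 → L=7 J1=2 J2=4
add link → L=8 J1=2 J2=4
add link → L=9 J1=2 J2=4
R@7,5 dof=1 J1 → L=9 J1=3 J2=4
PS@8,0 dof=2 J2 → L=9 J1=3 J2=5
add link → L=10 J1=3 J2=5
PS@9,3 dof=2 J2 → L=10 J1=3 J2=6
PS@8,6 dof=2 J2 → L=10 J1=3 J2=7
P@5,9 dof=1 J1 → L=10 J1=4 J2=7
C@3,8 dof=2 J2 → L=10 J1=4 J2=8
M=3(L−1)−2J1−J2=3·9−2·4−8=11

M = 11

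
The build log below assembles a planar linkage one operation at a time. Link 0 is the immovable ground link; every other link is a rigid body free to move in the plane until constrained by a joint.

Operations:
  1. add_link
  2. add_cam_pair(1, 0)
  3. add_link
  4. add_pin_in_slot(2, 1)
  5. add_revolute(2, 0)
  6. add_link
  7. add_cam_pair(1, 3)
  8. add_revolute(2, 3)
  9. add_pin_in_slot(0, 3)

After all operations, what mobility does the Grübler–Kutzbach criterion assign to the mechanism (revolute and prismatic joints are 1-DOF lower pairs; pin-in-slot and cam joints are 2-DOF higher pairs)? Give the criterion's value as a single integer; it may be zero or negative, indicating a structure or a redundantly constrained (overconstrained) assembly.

M = 1

link 0 = ground. State L|J1|J2 = 1|0|0
+link1  2|0|0
C(1,0) f=2→J2  2|0|1
+link2  3|0|1
PS(2,1) f=2→J2  3|0|2
R(2,0) f=1→J1  3|1|2
+link3  4|1|2
C(1,3) f=2→J2  4|1|3
R(2,3) f=1→J1  4|2|3
PS(0,3) f=2→J2  4|2|4
M = 3(4−1)−2·2−4 = 9−4−4 = 1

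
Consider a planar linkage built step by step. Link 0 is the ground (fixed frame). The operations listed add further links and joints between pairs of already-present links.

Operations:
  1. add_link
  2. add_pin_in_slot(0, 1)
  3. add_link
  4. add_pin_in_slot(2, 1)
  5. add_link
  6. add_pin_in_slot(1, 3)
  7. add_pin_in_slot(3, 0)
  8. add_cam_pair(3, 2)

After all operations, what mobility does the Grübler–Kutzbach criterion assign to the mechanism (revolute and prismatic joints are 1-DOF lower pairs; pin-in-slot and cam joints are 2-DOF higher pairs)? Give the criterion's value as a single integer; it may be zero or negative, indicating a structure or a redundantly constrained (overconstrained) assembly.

(L,J1,J2)=(1,0,0); link0 fixed
link1: (2,0,0)
PS 0-1 [J2]: (2,0,1)
link2: (3,0,1)
PS 2-1 [J2]: (3,0,2)
link3: (4,0,2)
PS 1-3 [J2]: (4,0,3)
PS 3-0 [J2]: (4,0,4)
C 3-2 [J2]: (4,0,5)
Grübler: 3·3 − 2·0 − 5 = 4

M = 4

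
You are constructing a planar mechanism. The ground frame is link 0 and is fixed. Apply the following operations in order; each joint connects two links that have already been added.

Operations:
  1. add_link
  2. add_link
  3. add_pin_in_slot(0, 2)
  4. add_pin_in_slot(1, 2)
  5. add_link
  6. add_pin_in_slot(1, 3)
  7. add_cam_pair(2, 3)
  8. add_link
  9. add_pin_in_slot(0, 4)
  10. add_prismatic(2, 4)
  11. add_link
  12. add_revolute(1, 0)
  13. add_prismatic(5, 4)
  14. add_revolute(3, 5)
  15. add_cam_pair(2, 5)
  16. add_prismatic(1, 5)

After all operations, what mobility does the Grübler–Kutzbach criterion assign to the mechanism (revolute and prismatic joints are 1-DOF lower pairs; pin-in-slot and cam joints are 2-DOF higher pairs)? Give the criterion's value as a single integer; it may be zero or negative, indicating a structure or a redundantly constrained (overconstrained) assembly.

M = -1

ground; <1,0,0>
#1 <2,0,0>
#2 <3,0,0>
PS:0↔2 J2 <3,0,1>
PS:1↔2 J2 <3,0,2>
#3 <4,0,2>
PS:1↔3 J2 <4,0,3>
C:2↔3 J2 <4,0,4>
#4 <5,0,4>
PS:0↔4 J2 <5,0,5>
P:2↔4 J1 <5,1,5>
#5 <6,1,5>
R:1↔0 J1 <6,2,5>
P:5↔4 J1 <6,3,5>
R:3↔5 J1 <6,4,5>
C:2↔5 J2 <6,4,6>
P:1↔5 J1 <6,5,6>
3×5 − 2×5 − 1×6 = -1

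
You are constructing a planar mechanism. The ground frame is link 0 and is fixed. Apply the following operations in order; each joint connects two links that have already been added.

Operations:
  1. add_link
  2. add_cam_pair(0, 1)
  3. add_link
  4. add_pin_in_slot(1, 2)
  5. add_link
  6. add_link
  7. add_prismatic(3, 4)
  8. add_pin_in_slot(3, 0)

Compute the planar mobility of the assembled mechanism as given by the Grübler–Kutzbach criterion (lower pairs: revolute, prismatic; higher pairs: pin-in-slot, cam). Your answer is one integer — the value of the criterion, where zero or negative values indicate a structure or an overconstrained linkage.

M = 7

link 0 = ground. State L|J1|J2 = 1|0|0
+link1  2|0|0
C(0,1) f=2→J2  2|0|1
+link2  3|0|1
PS(1,2) f=2→J2  3|0|2
+link3  4|0|2
+link4  5|0|2
P(3,4) f=1→J1  5|1|2
PS(3,0) f=2→J2  5|1|3
M = 3(5−1)−2·1−3 = 12−2−3 = 7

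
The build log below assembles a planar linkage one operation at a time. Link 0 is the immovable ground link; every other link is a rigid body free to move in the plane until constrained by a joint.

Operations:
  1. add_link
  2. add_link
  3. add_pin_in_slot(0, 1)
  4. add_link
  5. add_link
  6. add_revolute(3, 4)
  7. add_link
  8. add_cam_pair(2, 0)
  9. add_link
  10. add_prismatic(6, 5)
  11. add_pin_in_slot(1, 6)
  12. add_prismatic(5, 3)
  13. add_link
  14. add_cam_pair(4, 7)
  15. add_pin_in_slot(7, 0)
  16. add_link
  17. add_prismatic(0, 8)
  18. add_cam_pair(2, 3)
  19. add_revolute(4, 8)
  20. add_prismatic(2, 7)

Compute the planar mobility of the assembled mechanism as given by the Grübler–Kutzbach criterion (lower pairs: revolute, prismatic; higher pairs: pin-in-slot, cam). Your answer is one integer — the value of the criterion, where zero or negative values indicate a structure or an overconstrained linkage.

M = 6

[1;0;0] (link 0 is ground)
L+ [2;0;0]
L+ [3;0;0]
PS(0,1)∈J2 [3;0;1]
L+ [4;0;1]
L+ [5;0;1]
R(3,4)∈J1 [5;1;1]
L+ [6;1;1]
C(2,0)∈J2 [6;1;2]
L+ [7;1;2]
P(6,5)∈J1 [7;2;2]
PS(1,6)∈J2 [7;2;3]
P(5,3)∈J1 [7;3;3]
L+ [8;3;3]
C(4,7)∈J2 [8;3;4]
PS(7,0)∈J2 [8;3;5]
L+ [9;3;5]
P(0,8)∈J1 [9;4;5]
C(2,3)∈J2 [9;4;6]
R(4,8)∈J1 [9;5;6]
P(2,7)∈J1 [9;6;6]
mobility = 24 − 12 − 6 = 6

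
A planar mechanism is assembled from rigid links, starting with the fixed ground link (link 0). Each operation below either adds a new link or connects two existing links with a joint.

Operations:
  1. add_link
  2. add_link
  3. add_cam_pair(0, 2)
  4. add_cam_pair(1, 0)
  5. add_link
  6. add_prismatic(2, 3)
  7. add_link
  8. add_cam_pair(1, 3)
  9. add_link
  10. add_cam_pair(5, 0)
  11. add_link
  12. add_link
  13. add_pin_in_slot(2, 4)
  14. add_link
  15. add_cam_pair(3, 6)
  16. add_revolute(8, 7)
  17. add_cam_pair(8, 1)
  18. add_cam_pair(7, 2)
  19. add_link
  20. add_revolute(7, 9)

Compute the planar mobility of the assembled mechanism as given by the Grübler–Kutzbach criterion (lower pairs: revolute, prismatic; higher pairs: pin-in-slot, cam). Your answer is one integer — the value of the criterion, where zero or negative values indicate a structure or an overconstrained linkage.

M = 13

L=1 J1=0 J2=0
add link → L=2 J1=0 J2=0
add link → L=3 J1=0 J2=0
C@0,2 dof=2 J2 → L=3 J1=0 J2=1
C@1,0 dof=2 J2 → L=3 J1=0 J2=2
add link → L=4 J1=0 J2=2
P@2,3 dof=1 J1 → L=4 J1=1 J2=2
add link → L=5 J1=1 J2=2
C@1,3 dof=2 J2 → L=5 J1=1 J2=3
add link → L=6 J1=1 J2=3
C@5,0 dof=2 J2 → L=6 J1=1 J2=4
add link → L=7 J1=1 J2=4
add link → L=8 J1=1 J2=4
PS@2,4 dof=2 J2 → L=8 J1=1 J2=5
add link → L=9 J1=1 J2=5
C@3,6 dof=2 J2 → L=9 J1=1 J2=6
R@8,7 dof=1 J1 → L=9 J1=2 J2=6
C@8,1 dof=2 J2 → L=9 J1=2 J2=7
C@7,2 dof=2 J2 → L=9 J1=2 J2=8
add link → L=10 J1=2 J2=8
R@7,9 dof=1 J1 → L=10 J1=3 J2=8
M=3(L−1)−2J1−J2=3·9−2·3−8=13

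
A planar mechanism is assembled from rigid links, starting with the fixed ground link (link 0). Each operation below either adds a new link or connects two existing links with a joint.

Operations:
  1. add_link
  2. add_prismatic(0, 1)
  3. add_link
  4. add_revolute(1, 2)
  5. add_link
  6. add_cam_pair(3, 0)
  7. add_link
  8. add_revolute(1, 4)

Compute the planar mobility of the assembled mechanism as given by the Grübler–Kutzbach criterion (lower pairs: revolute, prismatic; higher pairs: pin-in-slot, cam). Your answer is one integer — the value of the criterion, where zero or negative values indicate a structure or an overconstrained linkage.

M = 5

[1;0;0] (link 0 is ground)
L+ [2;0;0]
P(0,1)∈J1 [2;1;0]
L+ [3;1;0]
R(1,2)∈J1 [3;2;0]
L+ [4;2;0]
C(3,0)∈J2 [4;2;1]
L+ [5;2;1]
R(1,4)∈J1 [5;3;1]
mobility = 12 − 6 − 1 = 5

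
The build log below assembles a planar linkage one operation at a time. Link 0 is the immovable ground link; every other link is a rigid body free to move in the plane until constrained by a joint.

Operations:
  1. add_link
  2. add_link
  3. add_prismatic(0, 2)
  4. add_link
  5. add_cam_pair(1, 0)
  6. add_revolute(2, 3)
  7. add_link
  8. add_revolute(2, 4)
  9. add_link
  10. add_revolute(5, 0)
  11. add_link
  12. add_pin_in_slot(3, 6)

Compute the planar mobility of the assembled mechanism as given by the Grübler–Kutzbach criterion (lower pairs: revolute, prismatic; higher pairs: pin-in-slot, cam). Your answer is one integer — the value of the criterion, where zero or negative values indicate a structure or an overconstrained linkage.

(L,J1,J2)=(1,0,0); link0 fixed
link1: (2,0,0)
link2: (3,0,0)
P 0-2 [J1]: (3,1,0)
link3: (4,1,0)
C 1-0 [J2]: (4,1,1)
R 2-3 [J1]: (4,2,1)
link4: (5,2,1)
R 2-4 [J1]: (5,3,1)
link5: (6,3,1)
R 5-0 [J1]: (6,4,1)
link6: (7,4,1)
PS 3-6 [J2]: (7,4,2)
Grübler: 3·6 − 2·4 − 2 = 8

M = 8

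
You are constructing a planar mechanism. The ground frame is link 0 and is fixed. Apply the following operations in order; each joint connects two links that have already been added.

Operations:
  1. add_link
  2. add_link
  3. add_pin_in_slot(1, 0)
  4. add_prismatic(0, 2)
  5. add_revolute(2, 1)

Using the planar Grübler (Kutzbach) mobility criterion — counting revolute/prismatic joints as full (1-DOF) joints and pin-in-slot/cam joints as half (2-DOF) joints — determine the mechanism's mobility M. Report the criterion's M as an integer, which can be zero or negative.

M = 1

(L,J1,J2)=(1,0,0); link0 fixed
link1: (2,0,0)
link2: (3,0,0)
PS 1-0 [J2]: (3,0,1)
P 0-2 [J1]: (3,1,1)
R 2-1 [J1]: (3,2,1)
Grübler: 3·2 − 2·2 − 1 = 1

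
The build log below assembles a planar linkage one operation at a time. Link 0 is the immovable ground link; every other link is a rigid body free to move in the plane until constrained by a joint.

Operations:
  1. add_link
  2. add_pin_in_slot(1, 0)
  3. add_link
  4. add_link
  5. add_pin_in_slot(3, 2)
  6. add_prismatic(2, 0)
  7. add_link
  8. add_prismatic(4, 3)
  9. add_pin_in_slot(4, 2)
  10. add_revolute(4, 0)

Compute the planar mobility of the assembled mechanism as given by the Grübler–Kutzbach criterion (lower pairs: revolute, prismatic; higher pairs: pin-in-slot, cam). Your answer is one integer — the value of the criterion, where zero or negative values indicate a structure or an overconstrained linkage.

[1;0;0] (link 0 is ground)
L+ [2;0;0]
PS(1,0)∈J2 [2;0;1]
L+ [3;0;1]
L+ [4;0;1]
PS(3,2)∈J2 [4;0;2]
P(2,0)∈J1 [4;1;2]
L+ [5;1;2]
P(4,3)∈J1 [5;2;2]
PS(4,2)∈J2 [5;2;3]
R(4,0)∈J1 [5;3;3]
mobility = 12 − 6 − 3 = 3

M = 3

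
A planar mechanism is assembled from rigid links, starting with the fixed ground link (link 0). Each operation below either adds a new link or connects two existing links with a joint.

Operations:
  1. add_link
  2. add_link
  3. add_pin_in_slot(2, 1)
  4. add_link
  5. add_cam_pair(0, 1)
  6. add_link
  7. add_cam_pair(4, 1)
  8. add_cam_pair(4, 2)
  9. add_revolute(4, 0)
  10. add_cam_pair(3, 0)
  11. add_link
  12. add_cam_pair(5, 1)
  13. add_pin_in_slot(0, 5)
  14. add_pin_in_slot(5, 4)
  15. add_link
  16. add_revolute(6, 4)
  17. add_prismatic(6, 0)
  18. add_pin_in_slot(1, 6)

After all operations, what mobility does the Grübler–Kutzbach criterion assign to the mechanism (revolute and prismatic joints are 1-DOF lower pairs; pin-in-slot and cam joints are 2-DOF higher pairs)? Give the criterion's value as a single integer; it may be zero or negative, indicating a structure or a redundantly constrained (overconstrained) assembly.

[1;0;0] (link 0 is ground)
L+ [2;0;0]
L+ [3;0;0]
PS(2,1)∈J2 [3;0;1]
L+ [4;0;1]
C(0,1)∈J2 [4;0;2]
L+ [5;0;2]
C(4,1)∈J2 [5;0;3]
C(4,2)∈J2 [5;0;4]
R(4,0)∈J1 [5;1;4]
C(3,0)∈J2 [5;1;5]
L+ [6;1;5]
C(5,1)∈J2 [6;1;6]
PS(0,5)∈J2 [6;1;7]
PS(5,4)∈J2 [6;1;8]
L+ [7;1;8]
R(6,4)∈J1 [7;2;8]
P(6,0)∈J1 [7;3;8]
PS(1,6)∈J2 [7;3;9]
mobility = 18 − 6 − 9 = 3

M = 3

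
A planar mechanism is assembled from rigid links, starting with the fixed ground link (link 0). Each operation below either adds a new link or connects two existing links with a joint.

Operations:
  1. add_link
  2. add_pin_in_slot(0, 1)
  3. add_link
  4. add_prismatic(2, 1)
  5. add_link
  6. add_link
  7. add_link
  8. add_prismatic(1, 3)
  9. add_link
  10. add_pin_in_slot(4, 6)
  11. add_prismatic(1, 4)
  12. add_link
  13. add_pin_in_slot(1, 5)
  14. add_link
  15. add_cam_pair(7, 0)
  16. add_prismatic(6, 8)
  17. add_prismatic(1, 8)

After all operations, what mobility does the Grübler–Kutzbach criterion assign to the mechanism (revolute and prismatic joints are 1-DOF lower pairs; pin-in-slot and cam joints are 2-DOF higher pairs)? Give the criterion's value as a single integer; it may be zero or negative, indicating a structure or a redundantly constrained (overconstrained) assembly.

M = 10

(L,J1,J2)=(1,0,0); link0 fixed
link1: (2,0,0)
PS 0-1 [J2]: (2,0,1)
link2: (3,0,1)
P 2-1 [J1]: (3,1,1)
link3: (4,1,1)
link4: (5,1,1)
link5: (6,1,1)
P 1-3 [J1]: (6,2,1)
link6: (7,2,1)
PS 4-6 [J2]: (7,2,2)
P 1-4 [J1]: (7,3,2)
link7: (8,3,2)
PS 1-5 [J2]: (8,3,3)
link8: (9,3,3)
C 7-0 [J2]: (9,3,4)
P 6-8 [J1]: (9,4,4)
P 1-8 [J1]: (9,5,4)
Grübler: 3·8 − 2·5 − 4 = 10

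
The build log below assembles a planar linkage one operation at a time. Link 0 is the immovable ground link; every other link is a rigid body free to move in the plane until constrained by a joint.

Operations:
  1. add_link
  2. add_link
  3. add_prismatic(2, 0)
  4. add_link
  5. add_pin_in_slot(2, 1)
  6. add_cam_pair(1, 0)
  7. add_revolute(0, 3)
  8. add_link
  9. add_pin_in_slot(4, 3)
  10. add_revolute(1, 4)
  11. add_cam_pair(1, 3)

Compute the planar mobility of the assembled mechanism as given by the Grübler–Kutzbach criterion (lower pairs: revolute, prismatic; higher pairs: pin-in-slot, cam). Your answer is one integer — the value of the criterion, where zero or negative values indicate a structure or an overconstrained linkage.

M = 2

[1;0;0] (link 0 is ground)
L+ [2;0;0]
L+ [3;0;0]
P(2,0)∈J1 [3;1;0]
L+ [4;1;0]
PS(2,1)∈J2 [4;1;1]
C(1,0)∈J2 [4;1;2]
R(0,3)∈J1 [4;2;2]
L+ [5;2;2]
PS(4,3)∈J2 [5;2;3]
R(1,4)∈J1 [5;3;3]
C(1,3)∈J2 [5;3;4]
mobility = 12 − 6 − 4 = 2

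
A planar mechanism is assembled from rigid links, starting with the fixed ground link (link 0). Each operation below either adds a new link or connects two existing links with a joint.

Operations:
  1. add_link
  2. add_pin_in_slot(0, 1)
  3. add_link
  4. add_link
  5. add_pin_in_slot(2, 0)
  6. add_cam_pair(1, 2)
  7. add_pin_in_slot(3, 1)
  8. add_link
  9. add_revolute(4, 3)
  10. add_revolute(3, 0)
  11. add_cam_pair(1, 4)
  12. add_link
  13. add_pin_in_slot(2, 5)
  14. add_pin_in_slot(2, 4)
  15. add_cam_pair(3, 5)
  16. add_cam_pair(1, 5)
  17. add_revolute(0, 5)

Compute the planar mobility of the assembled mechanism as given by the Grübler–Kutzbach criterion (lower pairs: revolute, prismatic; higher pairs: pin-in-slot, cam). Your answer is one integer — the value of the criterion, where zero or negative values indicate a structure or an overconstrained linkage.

ground; <1,0,0>
#1 <2,0,0>
PS:0↔1 J2 <2,0,1>
#2 <3,0,1>
#3 <4,0,1>
PS:2↔0 J2 <4,0,2>
C:1↔2 J2 <4,0,3>
PS:3↔1 J2 <4,0,4>
#4 <5,0,4>
R:4↔3 J1 <5,1,4>
R:3↔0 J1 <5,2,4>
C:1↔4 J2 <5,2,5>
#5 <6,2,5>
PS:2↔5 J2 <6,2,6>
PS:2↔4 J2 <6,2,7>
C:3↔5 J2 <6,2,8>
C:1↔5 J2 <6,2,9>
R:0↔5 J1 <6,3,9>
3×5 − 2×3 − 1×9 = 0

M = 0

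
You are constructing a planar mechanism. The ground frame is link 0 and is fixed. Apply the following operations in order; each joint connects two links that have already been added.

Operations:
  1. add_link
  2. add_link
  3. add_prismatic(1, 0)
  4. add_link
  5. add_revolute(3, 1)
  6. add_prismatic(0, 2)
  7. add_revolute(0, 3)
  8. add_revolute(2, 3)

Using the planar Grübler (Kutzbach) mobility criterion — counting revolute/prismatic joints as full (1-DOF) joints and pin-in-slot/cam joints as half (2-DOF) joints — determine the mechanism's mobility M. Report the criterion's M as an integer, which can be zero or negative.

M = -1

[1;0;0] (link 0 is ground)
L+ [2;0;0]
L+ [3;0;0]
P(1,0)∈J1 [3;1;0]
L+ [4;1;0]
R(3,1)∈J1 [4;2;0]
P(0,2)∈J1 [4;3;0]
R(0,3)∈J1 [4;4;0]
R(2,3)∈J1 [4;5;0]
mobility = 9 − 10 − 0 = -1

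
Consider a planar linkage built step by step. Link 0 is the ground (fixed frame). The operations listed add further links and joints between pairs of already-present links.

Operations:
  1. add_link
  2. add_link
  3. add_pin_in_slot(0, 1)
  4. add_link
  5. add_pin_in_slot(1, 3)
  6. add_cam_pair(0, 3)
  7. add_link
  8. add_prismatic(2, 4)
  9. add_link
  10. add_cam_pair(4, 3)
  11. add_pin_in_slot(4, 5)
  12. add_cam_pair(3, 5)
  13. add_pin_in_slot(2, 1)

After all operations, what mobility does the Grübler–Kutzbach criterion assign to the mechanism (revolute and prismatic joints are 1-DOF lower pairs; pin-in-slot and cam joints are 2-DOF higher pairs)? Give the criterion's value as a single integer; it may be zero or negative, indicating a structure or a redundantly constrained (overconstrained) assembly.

link 0 = ground. State L|J1|J2 = 1|0|0
+link1  2|0|0
+link2  3|0|0
PS(0,1) f=2→J2  3|0|1
+link3  4|0|1
PS(1,3) f=2→J2  4|0|2
C(0,3) f=2→J2  4|0|3
+link4  5|0|3
P(2,4) f=1→J1  5|1|3
+link5  6|1|3
C(4,3) f=2→J2  6|1|4
PS(4,5) f=2→J2  6|1|5
C(3,5) f=2→J2  6|1|6
PS(2,1) f=2→J2  6|1|7
M = 3(6−1)−2·1−7 = 15−2−7 = 6

M = 6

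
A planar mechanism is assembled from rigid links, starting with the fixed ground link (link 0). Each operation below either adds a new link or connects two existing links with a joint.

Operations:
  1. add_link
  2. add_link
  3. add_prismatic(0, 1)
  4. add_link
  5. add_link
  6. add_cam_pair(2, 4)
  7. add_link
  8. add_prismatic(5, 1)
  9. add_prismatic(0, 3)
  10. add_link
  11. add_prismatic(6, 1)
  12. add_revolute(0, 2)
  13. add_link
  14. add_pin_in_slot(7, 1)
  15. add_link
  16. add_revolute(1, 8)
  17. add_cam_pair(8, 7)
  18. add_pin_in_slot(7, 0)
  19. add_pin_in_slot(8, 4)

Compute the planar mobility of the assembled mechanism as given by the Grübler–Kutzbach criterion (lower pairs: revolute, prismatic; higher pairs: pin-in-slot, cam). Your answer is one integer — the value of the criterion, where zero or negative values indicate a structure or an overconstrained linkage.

M = 7

[1;0;0] (link 0 is ground)
L+ [2;0;0]
L+ [3;0;0]
P(0,1)∈J1 [3;1;0]
L+ [4;1;0]
L+ [5;1;0]
C(2,4)∈J2 [5;1;1]
L+ [6;1;1]
P(5,1)∈J1 [6;2;1]
P(0,3)∈J1 [6;3;1]
L+ [7;3;1]
P(6,1)∈J1 [7;4;1]
R(0,2)∈J1 [7;5;1]
L+ [8;5;1]
PS(7,1)∈J2 [8;5;2]
L+ [9;5;2]
R(1,8)∈J1 [9;6;2]
C(8,7)∈J2 [9;6;3]
PS(7,0)∈J2 [9;6;4]
PS(8,4)∈J2 [9;6;5]
mobility = 24 − 12 − 5 = 7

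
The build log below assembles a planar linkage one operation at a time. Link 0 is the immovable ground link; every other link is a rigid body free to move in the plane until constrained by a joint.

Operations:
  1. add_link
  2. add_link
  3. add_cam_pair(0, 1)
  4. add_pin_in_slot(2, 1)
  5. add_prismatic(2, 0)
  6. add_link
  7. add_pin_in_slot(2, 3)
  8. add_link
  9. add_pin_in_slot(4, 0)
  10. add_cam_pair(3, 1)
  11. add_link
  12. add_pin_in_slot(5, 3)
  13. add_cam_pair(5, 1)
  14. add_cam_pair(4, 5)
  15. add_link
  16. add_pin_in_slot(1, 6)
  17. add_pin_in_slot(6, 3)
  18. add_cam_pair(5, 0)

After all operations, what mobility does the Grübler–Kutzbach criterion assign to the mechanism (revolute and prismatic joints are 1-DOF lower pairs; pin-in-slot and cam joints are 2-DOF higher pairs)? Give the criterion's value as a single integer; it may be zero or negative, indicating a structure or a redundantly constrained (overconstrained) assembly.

M = 5

L=1 J1=0 J2=0
add link → L=2 J1=0 J2=0
add link → L=3 J1=0 J2=0
C@0,1 dof=2 J2 → L=3 J1=0 J2=1
PS@2,1 dof=2 J2 → L=3 J1=0 J2=2
P@2,0 dof=1 J1 → L=3 J1=1 J2=2
add link → L=4 J1=1 J2=2
PS@2,3 dof=2 J2 → L=4 J1=1 J2=3
add link → L=5 J1=1 J2=3
PS@4,0 dof=2 J2 → L=5 J1=1 J2=4
C@3,1 dof=2 J2 → L=5 J1=1 J2=5
add link → L=6 J1=1 J2=5
PS@5,3 dof=2 J2 → L=6 J1=1 J2=6
C@5,1 dof=2 J2 → L=6 J1=1 J2=7
C@4,5 dof=2 J2 → L=6 J1=1 J2=8
add link → L=7 J1=1 J2=8
PS@1,6 dof=2 J2 → L=7 J1=1 J2=9
PS@6,3 dof=2 J2 → L=7 J1=1 J2=10
C@5,0 dof=2 J2 → L=7 J1=1 J2=11
M=3(L−1)−2J1−J2=3·6−2·1−11=5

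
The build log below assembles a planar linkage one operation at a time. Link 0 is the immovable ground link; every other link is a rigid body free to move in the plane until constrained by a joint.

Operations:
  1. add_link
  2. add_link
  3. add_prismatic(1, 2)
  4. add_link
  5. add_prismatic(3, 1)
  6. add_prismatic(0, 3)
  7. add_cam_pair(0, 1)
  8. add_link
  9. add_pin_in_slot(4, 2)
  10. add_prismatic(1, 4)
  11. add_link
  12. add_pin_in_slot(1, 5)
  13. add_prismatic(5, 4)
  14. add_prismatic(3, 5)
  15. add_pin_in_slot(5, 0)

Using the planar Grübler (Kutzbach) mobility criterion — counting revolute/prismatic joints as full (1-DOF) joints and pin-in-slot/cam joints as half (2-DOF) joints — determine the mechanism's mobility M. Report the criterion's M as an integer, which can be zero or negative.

M = -1

[1;0;0] (link 0 is ground)
L+ [2;0;0]
L+ [3;0;0]
P(1,2)∈J1 [3;1;0]
L+ [4;1;0]
P(3,1)∈J1 [4;2;0]
P(0,3)∈J1 [4;3;0]
C(0,1)∈J2 [4;3;1]
L+ [5;3;1]
PS(4,2)∈J2 [5;3;2]
P(1,4)∈J1 [5;4;2]
L+ [6;4;2]
PS(1,5)∈J2 [6;4;3]
P(5,4)∈J1 [6;5;3]
P(3,5)∈J1 [6;6;3]
PS(5,0)∈J2 [6;6;4]
mobility = 15 − 12 − 4 = -1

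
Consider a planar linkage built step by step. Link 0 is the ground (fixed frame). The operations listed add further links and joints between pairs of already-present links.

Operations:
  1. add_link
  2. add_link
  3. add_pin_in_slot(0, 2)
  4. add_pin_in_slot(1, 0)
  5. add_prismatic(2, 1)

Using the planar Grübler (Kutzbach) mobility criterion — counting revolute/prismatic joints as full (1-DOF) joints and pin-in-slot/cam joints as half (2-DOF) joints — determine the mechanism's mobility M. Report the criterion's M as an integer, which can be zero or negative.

link 0 = ground. State L|J1|J2 = 1|0|0
+link1  2|0|0
+link2  3|0|0
PS(0,2) f=2→J2  3|0|1
PS(1,0) f=2→J2  3|0|2
P(2,1) f=1→J1  3|1|2
M = 3(3−1)−2·1−2 = 6−2−2 = 2

M = 2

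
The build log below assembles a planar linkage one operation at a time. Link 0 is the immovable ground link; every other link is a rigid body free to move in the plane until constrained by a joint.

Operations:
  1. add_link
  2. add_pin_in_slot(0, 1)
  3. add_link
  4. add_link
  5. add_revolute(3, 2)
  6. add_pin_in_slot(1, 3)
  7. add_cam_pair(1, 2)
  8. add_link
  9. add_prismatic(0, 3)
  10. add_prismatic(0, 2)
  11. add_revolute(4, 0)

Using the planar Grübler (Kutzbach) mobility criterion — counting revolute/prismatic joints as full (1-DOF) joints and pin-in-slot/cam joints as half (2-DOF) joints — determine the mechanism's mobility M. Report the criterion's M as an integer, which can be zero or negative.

link 0 = ground. State L|J1|J2 = 1|0|0
+link1  2|0|0
PS(0,1) f=2→J2  2|0|1
+link2  3|0|1
+link3  4|0|1
R(3,2) f=1→J1  4|1|1
PS(1,3) f=2→J2  4|1|2
C(1,2) f=2→J2  4|1|3
+link4  5|1|3
P(0,3) f=1→J1  5|2|3
P(0,2) f=1→J1  5|3|3
R(4,0) f=1→J1  5|4|3
M = 3(5−1)−2·4−3 = 12−8−3 = 1

M = 1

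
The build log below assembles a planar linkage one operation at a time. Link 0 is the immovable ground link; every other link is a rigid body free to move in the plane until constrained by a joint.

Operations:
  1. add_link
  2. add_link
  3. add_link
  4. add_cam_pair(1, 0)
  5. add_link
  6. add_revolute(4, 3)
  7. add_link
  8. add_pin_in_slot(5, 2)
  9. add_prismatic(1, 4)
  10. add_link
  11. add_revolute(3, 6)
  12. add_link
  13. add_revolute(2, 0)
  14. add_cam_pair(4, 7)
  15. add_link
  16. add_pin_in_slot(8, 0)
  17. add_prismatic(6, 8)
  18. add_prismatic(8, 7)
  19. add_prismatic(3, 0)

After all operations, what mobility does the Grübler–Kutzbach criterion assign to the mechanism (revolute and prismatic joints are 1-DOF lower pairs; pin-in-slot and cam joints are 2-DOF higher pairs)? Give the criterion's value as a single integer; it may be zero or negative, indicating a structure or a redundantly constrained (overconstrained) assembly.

M = 6

(L,J1,J2)=(1,0,0); link0 fixed
link1: (2,0,0)
link2: (3,0,0)
link3: (4,0,0)
C 1-0 [J2]: (4,0,1)
link4: (5,0,1)
R 4-3 [J1]: (5,1,1)
link5: (6,1,1)
PS 5-2 [J2]: (6,1,2)
P 1-4 [J1]: (6,2,2)
link6: (7,2,2)
R 3-6 [J1]: (7,3,2)
link7: (8,3,2)
R 2-0 [J1]: (8,4,2)
C 4-7 [J2]: (8,4,3)
link8: (9,4,3)
PS 8-0 [J2]: (9,4,4)
P 6-8 [J1]: (9,5,4)
P 8-7 [J1]: (9,6,4)
P 3-0 [J1]: (9,7,4)
Grübler: 3·8 − 2·7 − 4 = 6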